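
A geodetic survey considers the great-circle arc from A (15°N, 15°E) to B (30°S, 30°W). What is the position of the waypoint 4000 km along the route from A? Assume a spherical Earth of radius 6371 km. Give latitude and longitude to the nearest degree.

≈ (12°S, 9°W)

Convert each endpoint to a unit vector on the sphere (x = cos φ cos λ, y = cos φ sin λ, z = sin φ).
The central angle between the endpoints is δ = arccos(p₁·p₂) ≈ 1.090 rad (62.5°). The total great-circle distance is δ·R ≈ 1.090 × 6371 ≈ 6947 km, so the target fraction is f = 4000/6947 ≈ 0.576.
Interpolate at f ≈ 0.576 with slerp weights a = sin((1−f)δ)/sin δ ≈ 0.503, b = sin(fδ)/sin δ ≈ 0.662.
p = a·p₁ + b·p₂ ≈ (0.966, -0.161, -0.201); φ = arcsin(p_z) ≈ -11.59°, λ = atan2(p_y, p_x) ≈ -9.46°.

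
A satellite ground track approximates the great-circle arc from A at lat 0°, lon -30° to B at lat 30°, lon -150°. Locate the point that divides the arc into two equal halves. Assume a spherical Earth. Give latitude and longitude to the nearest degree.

Convert each endpoint to a unit vector on the sphere (x = cos φ cos λ, y = cos φ sin λ, z = sin φ).
The central angle between the endpoints is δ = arccos(p₁·p₂) ≈ 2.019 rad (115.7°).
Interpolate at f = 1/2 with slerp weights a = sin((1−f)δ)/sin δ ≈ 0.939, b = sin(fδ)/sin δ ≈ 0.939.
p = a·p₁ + b·p₂ ≈ (0.109, -0.876, 0.470); φ = arcsin(p_z) ≈ 28.00°, λ = atan2(p_y, p_x) ≈ -82.91°.

≈ lat 28°, lon -83°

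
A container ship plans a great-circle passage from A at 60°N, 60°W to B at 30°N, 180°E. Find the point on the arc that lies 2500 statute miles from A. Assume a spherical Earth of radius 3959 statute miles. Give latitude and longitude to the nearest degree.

Convert each endpoint to a unit vector on the sphere (x = cos φ cos λ, y = cos φ sin λ, z = sin φ).
The central angle between the endpoints is δ = arccos(p₁·p₂) ≈ 1.353 rad (77.5°). The total great-circle distance is δ·R ≈ 1.353 × 3959 ≈ 5355 mi, so the target fraction is f = 2500/5355 ≈ 0.467.
Interpolate at f ≈ 0.467 with slerp weights a = sin((1−f)δ)/sin δ ≈ 0.676, b = sin(fδ)/sin δ ≈ 0.605.
p = a·p₁ + b·p₂ ≈ (-0.355, -0.293, 0.888); φ = arcsin(p_z) ≈ 62.62°, λ = atan2(p_y, p_x) ≈ -140.45°.

≈ 63°N, 140°W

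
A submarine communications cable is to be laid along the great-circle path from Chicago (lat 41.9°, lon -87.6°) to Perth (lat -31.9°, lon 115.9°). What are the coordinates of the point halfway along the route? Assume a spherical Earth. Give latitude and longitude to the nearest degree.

≈ lat 22°, lon 177°

Convert each endpoint to a unit vector on the sphere (x = cos φ cos λ, y = cos φ sin λ, z = sin φ).
The central angle between the endpoints is δ = arccos(p₁·p₂) ≈ 2.772 rad (158.8°).
Interpolate at f = 1/2 with slerp weights a = sin((1−f)δ)/sin δ ≈ 2.720, b = sin(fδ)/sin δ ≈ 2.720.
p = a·p₁ + b·p₂ ≈ (-0.924, 0.055, 0.379); φ = arcsin(p_z) ≈ 22.28°, λ = atan2(p_y, p_x) ≈ 176.62°.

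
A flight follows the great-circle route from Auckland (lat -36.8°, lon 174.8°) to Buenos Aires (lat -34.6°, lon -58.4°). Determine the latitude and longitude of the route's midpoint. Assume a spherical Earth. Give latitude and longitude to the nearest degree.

≈ lat -58°, lon -120°

The haversine formula gives a central angle δ ≈ 1.625 rad (93.1°) between the endpoints.
Interpolate at f = 1/2 with slerp weights a = sin((1−f)δ)/sin δ ≈ 0.727, b = sin(fδ)/sin δ ≈ 0.727.
p = a·p₁ + b·p₂ ≈ (-0.266, -0.457, -0.849); φ = arcsin(p_z) ≈ -58.06°, λ = atan2(p_y, p_x) ≈ -120.22°.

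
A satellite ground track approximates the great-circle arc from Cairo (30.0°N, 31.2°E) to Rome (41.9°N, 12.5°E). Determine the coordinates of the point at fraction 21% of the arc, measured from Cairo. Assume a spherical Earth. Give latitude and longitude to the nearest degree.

From cos δ = sin φ₁ sin φ₂ + cos φ₁ cos φ₂ cos Δλ, the central angle is δ ≈ 0.335 rad (19.2°).
Interpolate at f = 0.21 with slerp weights a = sin((1−f)δ)/sin δ ≈ 0.796, b = sin(fδ)/sin δ ≈ 0.214.
p = a·p₁ + b·p₂ ≈ (0.745, 0.391, 0.541); φ = arcsin(p_z) ≈ 32.72°, λ = atan2(p_y, p_x) ≈ 27.72°.

≈ 33°N, 28°E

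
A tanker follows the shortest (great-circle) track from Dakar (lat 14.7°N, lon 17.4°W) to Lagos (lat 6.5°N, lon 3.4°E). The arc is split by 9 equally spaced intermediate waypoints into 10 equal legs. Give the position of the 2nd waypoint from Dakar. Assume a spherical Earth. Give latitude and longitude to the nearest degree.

≈ lat 13°N, lon 13°W

Write both endpoints as unit vectors p₁, p₂ with components (cos φ cos λ, cos φ sin λ, sin φ).
The central angle between the endpoints is δ = arccos(p₁·p₂) ≈ 0.384 rad (22.0°).
Interpolate at f = 2/10 with slerp weights a = sin((1−f)δ)/sin δ ≈ 0.807, b = sin(fδ)/sin δ ≈ 0.205.
p = a·p₁ + b·p₂ ≈ (0.948, -0.221, 0.228); φ = arcsin(p_z) ≈ 13.18°, λ = atan2(p_y, p_x) ≈ -13.14°.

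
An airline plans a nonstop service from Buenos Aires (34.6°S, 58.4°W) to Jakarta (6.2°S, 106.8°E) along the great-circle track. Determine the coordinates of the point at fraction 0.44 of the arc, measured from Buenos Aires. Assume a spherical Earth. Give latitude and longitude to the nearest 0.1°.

≈ (71.0°S, 40.2°E)

From cos δ = sin φ₁ sin φ₂ + cos φ₁ cos φ₂ cos Δλ, the central angle is δ ≈ 2.389 rad (136.9°).
Interpolate at f = 0.44 with slerp weights a = sin((1−f)δ)/sin δ ≈ 1.423, b = sin(fδ)/sin δ ≈ 1.270.
p = a·p₁ + b·p₂ ≈ (0.249, 0.211, -0.945); φ = arcsin(p_z) ≈ -70.97°, λ = atan2(p_y, p_x) ≈ 40.21°.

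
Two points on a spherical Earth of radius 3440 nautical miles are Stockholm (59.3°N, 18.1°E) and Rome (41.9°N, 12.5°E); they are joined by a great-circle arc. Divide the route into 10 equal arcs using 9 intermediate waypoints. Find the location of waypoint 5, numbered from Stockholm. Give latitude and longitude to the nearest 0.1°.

Write both endpoints as unit vectors p₁, p₂ with components (cos φ cos λ, cos φ sin λ, sin φ).
The central angle between the endpoints is δ = arccos(p₁·p₂) ≈ 0.310 rad (17.7°).
Interpolate at f = 5/10 with slerp weights a = sin((1−f)δ)/sin δ ≈ 0.506, b = sin(fδ)/sin δ ≈ 0.506.
p = a·p₁ + b·p₂ ≈ (0.613, 0.162, 0.773); φ = arcsin(p_z) ≈ 50.63°, λ = atan2(p_y, p_x) ≈ 14.78°.

≈ 50.6°N, 14.8°E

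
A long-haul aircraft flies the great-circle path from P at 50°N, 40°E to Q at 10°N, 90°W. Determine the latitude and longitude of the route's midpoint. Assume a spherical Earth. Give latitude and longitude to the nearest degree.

≈ 51°N, 49°W

Write both endpoints as unit vectors p₁, p₂ with components (cos φ cos λ, cos φ sin λ, sin φ).
The central angle between the endpoints is δ = arccos(p₁·p₂) ≈ 1.848 rad (105.9°).
Interpolate at f = 1/2 with slerp weights a = sin((1−f)δ)/sin δ ≈ 0.830, b = sin(fδ)/sin δ ≈ 0.830.
p = a·p₁ + b·p₂ ≈ (0.409, -0.474, 0.780); φ = arcsin(p_z) ≈ 51.24°, λ = atan2(p_y, p_x) ≈ -49.26°.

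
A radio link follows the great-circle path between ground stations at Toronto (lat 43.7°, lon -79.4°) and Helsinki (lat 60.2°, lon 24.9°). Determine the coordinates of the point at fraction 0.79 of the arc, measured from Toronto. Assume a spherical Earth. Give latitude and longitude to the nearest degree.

≈ lat 65°, lon 0°

Write both endpoints as unit vectors p₁, p₂ with components (cos φ cos λ, cos φ sin λ, sin φ).
The central angle between the endpoints is δ = arccos(p₁·p₂) ≈ 1.035 rad (59.3°).
Interpolate at f = 0.79 with slerp weights a = sin((1−f)δ)/sin δ ≈ 0.251, b = sin(fδ)/sin δ ≈ 0.848.
p = a·p₁ + b·p₂ ≈ (0.416, -0.001, 0.909); φ = arcsin(p_z) ≈ 65.43°, λ = atan2(p_y, p_x) ≈ -0.09°.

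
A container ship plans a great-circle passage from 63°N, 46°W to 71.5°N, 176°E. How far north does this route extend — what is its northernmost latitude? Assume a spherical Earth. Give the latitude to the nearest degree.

≈ 82°N

The great circle lies in the plane with unit normal n̂ = (p₁ × p₂)/|p₁ × p₂|.
Here n̂_z ≈ -0.143; the vertex latitude is φ_max = arccos|n̂_z| ≈ 81.8°.
Check via Clairaut: cos φ_max = |cos φ₁| · sin C = cos(63.0°)·sin(18.3°) ≈ 0.143, again giving ≈ 81.8°.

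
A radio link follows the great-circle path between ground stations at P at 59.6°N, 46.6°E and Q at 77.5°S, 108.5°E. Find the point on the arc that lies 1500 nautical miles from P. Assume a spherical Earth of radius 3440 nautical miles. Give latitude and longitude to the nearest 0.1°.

≈ 35.4°N, 55.9°E

Convert each endpoint to a unit vector on the sphere (x = cos φ cos λ, y = cos φ sin λ, z = sin φ).
The central angle between the endpoints is δ = arccos(p₁·p₂) ≈ 2.482 rad (142.2°). The total great-circle distance is δ·R ≈ 2.482 × 3440 ≈ 8539 nmi, so the target fraction is f = 1500/8539 ≈ 0.176.
Interpolate at f ≈ 0.176 with slerp weights a = sin((1−f)δ)/sin δ ≈ 1.452, b = sin(fδ)/sin δ ≈ 0.690.
p = a·p₁ + b·p₂ ≈ (0.457, 0.675, 0.579); φ = arcsin(p_z) ≈ 35.36°, λ = atan2(p_y, p_x) ≈ 55.89°.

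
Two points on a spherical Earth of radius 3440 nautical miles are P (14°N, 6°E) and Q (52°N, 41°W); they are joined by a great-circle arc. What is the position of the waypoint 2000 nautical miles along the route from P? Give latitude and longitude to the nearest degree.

Convert each endpoint to a unit vector on the sphere (x = cos φ cos λ, y = cos φ sin λ, z = sin φ).
The central angle between the endpoints is δ = arccos(p₁·p₂) ≈ 0.930 rad (53.3°). The total great-circle distance is δ·R ≈ 0.930 × 3440 ≈ 3198 nmi, so the target fraction is f = 2000/3198 ≈ 0.625.
Interpolate at f ≈ 0.625 with slerp weights a = sin((1−f)δ)/sin δ ≈ 0.426, b = sin(fδ)/sin δ ≈ 0.685.
p = a·p₁ + b·p₂ ≈ (0.729, -0.234, 0.643); φ = arcsin(p_z) ≈ 40.02°, λ = atan2(p_y, p_x) ≈ -17.76°.

≈ (40°N, 18°W)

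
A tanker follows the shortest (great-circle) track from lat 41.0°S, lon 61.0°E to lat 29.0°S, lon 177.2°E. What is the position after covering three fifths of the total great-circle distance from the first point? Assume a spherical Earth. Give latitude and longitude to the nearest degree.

≈ lat 50°S, lon 139°E

The haversine formula gives a central angle δ ≈ 1.544 rad (88.5°) between the endpoints.
Interpolate at f = 3/5 with slerp weights a = sin((1−f)δ)/sin δ ≈ 0.579, b = sin(fδ)/sin δ ≈ 0.800.
p = a·p₁ + b·p₂ ≈ (-0.487, 0.417, -0.768); φ = arcsin(p_z) ≈ -50.16°, λ = atan2(p_y, p_x) ≈ 139.44°.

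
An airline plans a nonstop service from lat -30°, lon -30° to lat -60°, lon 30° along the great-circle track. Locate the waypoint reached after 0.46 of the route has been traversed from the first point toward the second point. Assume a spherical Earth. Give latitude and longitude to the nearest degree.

≈ lat -47°, lon -11°

Convert each endpoint to a unit vector on the sphere (x = cos φ cos λ, y = cos φ sin λ, z = sin φ).
The central angle between the endpoints is δ = arccos(p₁·p₂) ≈ 0.864 rad (49.5°).
Interpolate at f = 0.46 with slerp weights a = sin((1−f)δ)/sin δ ≈ 0.591, b = sin(fδ)/sin δ ≈ 0.509.
p = a·p₁ + b·p₂ ≈ (0.664, -0.129, -0.737); φ = arcsin(p_z) ≈ -47.44°, λ = atan2(p_y, p_x) ≈ -10.98°.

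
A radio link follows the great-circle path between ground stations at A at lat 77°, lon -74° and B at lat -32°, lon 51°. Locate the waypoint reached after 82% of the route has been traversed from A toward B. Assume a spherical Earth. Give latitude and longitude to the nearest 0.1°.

From cos δ = sin φ₁ sin φ₂ + cos φ₁ cos φ₂ cos Δλ, the central angle is δ ≈ 2.247 rad (128.7°).
Interpolate at f = 0.82 with slerp weights a = sin((1−f)δ)/sin δ ≈ 0.504, b = sin(fδ)/sin δ ≈ 1.235.
p = a·p₁ + b·p₂ ≈ (0.690, 0.705, -0.163); φ = arcsin(p_z) ≈ -9.38°, λ = atan2(p_y, p_x) ≈ 45.59°.

≈ lat -9.4°, lon 45.6°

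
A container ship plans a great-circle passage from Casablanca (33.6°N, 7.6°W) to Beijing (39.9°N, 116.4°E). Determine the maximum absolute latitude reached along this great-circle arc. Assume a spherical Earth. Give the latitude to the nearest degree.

The great circle lies in the plane with unit normal n̂ = (p₁ × p₂)/|p₁ × p₂|.
Here n̂_z ≈ +0.530; the vertex latitude is φ_max = arccos|n̂_z| ≈ 58.0°.
Check via Clairaut: cos φ_max = |cos φ₁| · sin C = cos(33.6°)·sin(39.5°) ≈ 0.530, again giving ≈ 58.0°.

≈ 58°N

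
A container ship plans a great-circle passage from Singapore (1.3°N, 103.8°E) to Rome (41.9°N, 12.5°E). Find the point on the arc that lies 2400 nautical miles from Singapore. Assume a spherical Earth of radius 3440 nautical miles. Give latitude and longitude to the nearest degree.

≈ 27°N, 72°E

Write both endpoints as unit vectors p₁, p₂ with components (cos φ cos λ, cos φ sin λ, sin φ).
The central angle between the endpoints is δ = arccos(p₁·p₂) ≈ 1.573 rad (90.1°). The total great-circle distance is δ·R ≈ 1.573 × 3440 ≈ 5409 nmi, so the target fraction is f = 2400/5409 ≈ 0.444.
Interpolate at f ≈ 0.444 with slerp weights a = sin((1−f)δ)/sin δ ≈ 0.767, b = sin(fδ)/sin δ ≈ 0.642.
p = a·p₁ + b·p₂ ≈ (0.284, 0.849, 0.446); φ = arcsin(p_z) ≈ 26.52°, λ = atan2(p_y, p_x) ≈ 71.51°.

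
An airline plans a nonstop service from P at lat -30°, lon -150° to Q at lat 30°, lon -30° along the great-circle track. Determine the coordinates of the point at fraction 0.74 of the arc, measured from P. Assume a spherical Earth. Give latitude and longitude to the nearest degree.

≈ lat 17°, lon -64°

Write both endpoints as unit vectors p₁, p₂ with components (cos φ cos λ, cos φ sin λ, sin φ).
The central angle between the endpoints is δ = arccos(p₁·p₂) ≈ 2.246 rad (128.7°).
Interpolate at f = 0.74 with slerp weights a = sin((1−f)δ)/sin δ ≈ 0.706, b = sin(fδ)/sin δ ≈ 1.276.
p = a·p₁ + b·p₂ ≈ (0.427, -0.858, 0.285); φ = arcsin(p_z) ≈ 16.54°, λ = atan2(p_y, p_x) ≈ -63.54°.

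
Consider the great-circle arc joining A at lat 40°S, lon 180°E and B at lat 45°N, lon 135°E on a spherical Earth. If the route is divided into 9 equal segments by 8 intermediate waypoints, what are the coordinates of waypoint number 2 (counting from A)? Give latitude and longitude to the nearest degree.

The haversine formula gives a central angle δ ≈ 1.642 rad (94.1°) between the endpoints.
Interpolate at f = 2/9 with slerp weights a = sin((1−f)δ)/sin δ ≈ 0.960, b = sin(fδ)/sin δ ≈ 0.358.
p = a·p₁ + b·p₂ ≈ (-0.914, 0.179, -0.364); φ = arcsin(p_z) ≈ -21.34°, λ = atan2(p_y, p_x) ≈ 168.93°.

≈ lat 21°S, lon 169°E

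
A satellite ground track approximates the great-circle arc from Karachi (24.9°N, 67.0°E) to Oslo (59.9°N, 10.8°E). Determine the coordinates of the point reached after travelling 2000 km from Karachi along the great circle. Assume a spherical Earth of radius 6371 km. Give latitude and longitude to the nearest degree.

Write both endpoints as unit vectors p₁, p₂ with components (cos φ cos λ, cos φ sin λ, sin φ).
The central angle between the endpoints is δ = arccos(p₁·p₂) ≈ 0.905 rad (51.9°). The total great-circle distance is δ·R ≈ 0.905 × 6371 ≈ 5769 km, so the target fraction is f = 2000/5769 ≈ 0.347.
Interpolate at f ≈ 0.347 with slerp weights a = sin((1−f)δ)/sin δ ≈ 0.709, b = sin(fδ)/sin δ ≈ 0.393.
p = a·p₁ + b·p₂ ≈ (0.445, 0.629, 0.638); φ = arcsin(p_z) ≈ 39.64°, λ = atan2(p_y, p_x) ≈ 54.74°.

≈ (40°N, 55°E)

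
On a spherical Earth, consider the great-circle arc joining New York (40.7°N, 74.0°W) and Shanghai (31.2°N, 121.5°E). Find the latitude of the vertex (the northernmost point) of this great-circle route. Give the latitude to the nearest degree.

≈ 80°N

The great circle lies in the plane with unit normal n̂ = (p₁ × p₂)/|p₁ × p₂|.
Here n̂_z ≈ -0.181; the vertex latitude is φ_max = arccos|n̂_z| ≈ 79.6°.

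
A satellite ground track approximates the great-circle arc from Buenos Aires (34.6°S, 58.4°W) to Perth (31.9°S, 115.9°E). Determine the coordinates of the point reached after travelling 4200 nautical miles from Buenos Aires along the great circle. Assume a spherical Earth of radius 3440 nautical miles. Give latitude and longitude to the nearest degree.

Write both endpoints as unit vectors p₁, p₂ with components (cos φ cos λ, cos φ sin λ, sin φ).
The central angle between the endpoints is δ = arccos(p₁·p₂) ≈ 1.977 rad (113.3°). The total great-circle distance is δ·R ≈ 1.977 × 3440 ≈ 6802 nmi, so the target fraction is f = 4200/6802 ≈ 0.618.
Interpolate at f ≈ 0.618 with slerp weights a = sin((1−f)δ)/sin δ ≈ 0.747, b = sin(fδ)/sin δ ≈ 1.023.
p = a·p₁ + b·p₂ ≈ (-0.057, 0.257, -0.965); φ = arcsin(p_z) ≈ -74.72°, λ = atan2(p_y, p_x) ≈ 102.50°.

≈ 75°S, 103°E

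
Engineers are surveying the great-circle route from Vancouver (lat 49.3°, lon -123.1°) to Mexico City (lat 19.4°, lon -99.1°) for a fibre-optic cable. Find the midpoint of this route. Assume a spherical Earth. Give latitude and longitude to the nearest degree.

Write both endpoints as unit vectors p₁, p₂ with components (cos φ cos λ, cos φ sin λ, sin φ).
The central angle between the endpoints is δ = arccos(p₁·p₂) ≈ 0.620 rad (35.5°).
Interpolate at f = 1/2 with slerp weights a = sin((1−f)δ)/sin δ ≈ 0.525, b = sin(fδ)/sin δ ≈ 0.525.
p = a·p₁ + b·p₂ ≈ (-0.265, -0.776, 0.572); φ = arcsin(p_z) ≈ 34.92°, λ = atan2(p_y, p_x) ≈ -108.88°.

≈ lat 35°, lon -109°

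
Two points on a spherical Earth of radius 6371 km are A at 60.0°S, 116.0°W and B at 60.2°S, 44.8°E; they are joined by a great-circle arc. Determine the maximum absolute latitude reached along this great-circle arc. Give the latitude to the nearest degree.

≈ 85°S

The great circle lies in the plane with unit normal n̂ = (p₁ × p₂)/|p₁ × p₂|.
Here n̂_z ≈ +0.095; the vertex latitude is φ_max = arccos|n̂_z| ≈ 84.5°.
Check via Clairaut: cos φ_max = |cos φ₁| · sin C = cos(60.0°)·sin(169.0°) ≈ 0.095, again giving ≈ 84.5°.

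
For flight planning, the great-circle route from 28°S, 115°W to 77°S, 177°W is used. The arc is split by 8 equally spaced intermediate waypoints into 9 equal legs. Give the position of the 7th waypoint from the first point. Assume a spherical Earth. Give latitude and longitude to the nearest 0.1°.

≈ 69.0°S, 142.5°W

The haversine formula gives a central angle δ ≈ 0.988 rad (56.6°) between the endpoints.
Interpolate at f = 7/9 with slerp weights a = sin((1−f)δ)/sin δ ≈ 0.261, b = sin(fδ)/sin δ ≈ 0.832.
p = a·p₁ + b·p₂ ≈ (-0.284, -0.219, -0.933); φ = arcsin(p_z) ≈ -68.99°, λ = atan2(p_y, p_x) ≈ -142.46°.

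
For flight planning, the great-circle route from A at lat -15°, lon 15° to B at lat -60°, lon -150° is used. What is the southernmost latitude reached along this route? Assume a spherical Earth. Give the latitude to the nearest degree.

≈ -83°

The great circle lies in the plane with unit normal n̂ = (p₁ × p₂)/|p₁ × p₂|.
Here n̂_z ≈ -0.129; the vertex latitude is φ_max = arccos|n̂_z| ≈ 82.6°.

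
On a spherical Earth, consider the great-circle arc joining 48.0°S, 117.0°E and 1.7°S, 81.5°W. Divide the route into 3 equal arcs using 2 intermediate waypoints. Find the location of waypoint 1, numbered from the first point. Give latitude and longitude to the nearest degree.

Write both endpoints as unit vectors p₁, p₂ with components (cos φ cos λ, cos φ sin λ, sin φ).
The central angle between the endpoints is δ = arccos(p₁·p₂) ≈ 2.230 rad (127.8°).
Interpolate at f = 1/3 with slerp weights a = sin((1−f)δ)/sin δ ≈ 1.260, b = sin(fδ)/sin δ ≈ 0.856.
p = a·p₁ + b·p₂ ≈ (-0.256, -0.095, -0.962); φ = arcsin(p_z) ≈ -74.14°, λ = atan2(p_y, p_x) ≈ -159.73°.

≈ 74°S, 160°W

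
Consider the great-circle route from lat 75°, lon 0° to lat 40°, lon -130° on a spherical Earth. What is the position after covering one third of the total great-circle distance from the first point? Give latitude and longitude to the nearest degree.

Write both endpoints as unit vectors p₁, p₂ with components (cos φ cos λ, cos φ sin λ, sin φ).
The central angle between the endpoints is δ = arccos(p₁·p₂) ≈ 1.055 rad (60.4°).
Interpolate at f = 1/3 with slerp weights a = sin((1−f)δ)/sin δ ≈ 0.743, b = sin(fδ)/sin δ ≈ 0.396.
p = a·p₁ + b·p₂ ≈ (-0.003, -0.232, 0.973); φ = arcsin(p_z) ≈ 76.56°, λ = atan2(p_y, p_x) ≈ -90.63°.

≈ lat 77°, lon -91°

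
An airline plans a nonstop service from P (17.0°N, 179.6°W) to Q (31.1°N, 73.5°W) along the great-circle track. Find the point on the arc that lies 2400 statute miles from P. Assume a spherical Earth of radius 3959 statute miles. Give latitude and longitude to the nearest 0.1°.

≈ (33.2°N, 145.4°W)

From cos δ = sin φ₁ sin φ₂ + cos φ₁ cos φ₂ cos Δλ, the central angle is δ ≈ 1.647 rad (94.4°). The total great-circle distance is δ·R ≈ 1.647 × 3959 ≈ 6520 mi, so the target fraction is f = 2400/6520 ≈ 0.368.
Interpolate at f ≈ 0.368 with slerp weights a = sin((1−f)δ)/sin δ ≈ 0.865, b = sin(fδ)/sin δ ≈ 0.571.
p = a·p₁ + b·p₂ ≈ (-0.688, -0.475, 0.548); φ = arcsin(p_z) ≈ 33.24°, λ = atan2(p_y, p_x) ≈ -145.40°.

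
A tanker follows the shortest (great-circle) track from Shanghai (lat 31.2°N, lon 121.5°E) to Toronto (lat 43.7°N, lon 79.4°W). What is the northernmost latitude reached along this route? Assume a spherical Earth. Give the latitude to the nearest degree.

≈ 77°N

The great circle lies in the plane with unit normal n̂ = (p₁ × p₂)/|p₁ × p₂|.
Here n̂_z ≈ +0.226; the vertex latitude is φ_max = arccos|n̂_z| ≈ 76.9°.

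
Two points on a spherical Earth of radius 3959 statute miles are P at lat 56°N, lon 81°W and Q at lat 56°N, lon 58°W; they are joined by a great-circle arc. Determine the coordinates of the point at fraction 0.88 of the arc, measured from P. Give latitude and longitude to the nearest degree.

≈ lat 56°N, lon 61°W

The haversine formula gives a central angle δ ≈ 0.223 rad (12.8°) between the endpoints.
Interpolate at f = 0.88 with slerp weights a = sin((1−f)δ)/sin δ ≈ 0.121, b = sin(fδ)/sin δ ≈ 0.882.
p = a·p₁ + b·p₂ ≈ (0.272, -0.485, 0.831); φ = arcsin(p_z) ≈ 56.23°, λ = atan2(p_y, p_x) ≈ -60.73°.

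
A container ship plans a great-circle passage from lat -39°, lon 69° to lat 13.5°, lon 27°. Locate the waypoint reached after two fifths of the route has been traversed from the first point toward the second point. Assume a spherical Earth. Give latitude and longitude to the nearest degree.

Write both endpoints as unit vectors p₁, p₂ with components (cos φ cos λ, cos φ sin λ, sin φ).
The central angle between the endpoints is δ = arccos(p₁·p₂) ≈ 1.143 rad (65.5°).
Interpolate at f = 2/5 with slerp weights a = sin((1−f)δ)/sin δ ≈ 0.696, b = sin(fδ)/sin δ ≈ 0.485.
p = a·p₁ + b·p₂ ≈ (0.614, 0.719, -0.325); φ = arcsin(p_z) ≈ -18.95°, λ = atan2(p_y, p_x) ≈ 49.50°.

≈ lat -19°, lon 50°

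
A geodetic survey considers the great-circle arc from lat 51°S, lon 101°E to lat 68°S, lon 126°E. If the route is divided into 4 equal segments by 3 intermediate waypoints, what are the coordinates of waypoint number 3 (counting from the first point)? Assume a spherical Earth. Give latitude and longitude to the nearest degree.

≈ lat 64°S, lon 117°E

Write both endpoints as unit vectors p₁, p₂ with components (cos φ cos λ, cos φ sin λ, sin φ).
The central angle between the endpoints is δ = arccos(p₁·p₂) ≈ 0.365 rad (20.9°).
Interpolate at f = 3/4 with slerp weights a = sin((1−f)δ)/sin δ ≈ 0.255, b = sin(fδ)/sin δ ≈ 0.757.
p = a·p₁ + b·p₂ ≈ (-0.197, 0.387, -0.901); φ = arcsin(p_z) ≈ -64.24°, λ = atan2(p_y, p_x) ≈ 117.01°.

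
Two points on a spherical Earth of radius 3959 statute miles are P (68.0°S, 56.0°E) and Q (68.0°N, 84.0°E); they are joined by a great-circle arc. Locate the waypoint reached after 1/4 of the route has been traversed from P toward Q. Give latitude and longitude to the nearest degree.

Write both endpoints as unit vectors p₁, p₂ with components (cos φ cos λ, cos φ sin λ, sin φ).
The central angle between the endpoints is δ = arccos(p₁·p₂) ≈ 2.398 rad (137.4°).
Interpolate at f = 1/4 with slerp weights a = sin((1−f)δ)/sin δ ≈ 1.439, b = sin(fδ)/sin δ ≈ 0.833.
p = a·p₁ + b·p₂ ≈ (0.334, 0.757, -0.561); φ = arcsin(p_z) ≈ -34.16°, λ = atan2(p_y, p_x) ≈ 66.20°.

≈ (34°S, 66°E)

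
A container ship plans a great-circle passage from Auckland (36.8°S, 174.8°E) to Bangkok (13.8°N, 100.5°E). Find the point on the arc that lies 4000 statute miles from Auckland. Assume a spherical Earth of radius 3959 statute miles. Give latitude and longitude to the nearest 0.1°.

≈ 4.7°S, 122.0°E

From cos δ = sin φ₁ sin φ₂ + cos φ₁ cos φ₂ cos Δλ, the central angle is δ ≈ 1.503 rad (86.1°). The total great-circle distance is δ·R ≈ 1.503 × 3959 ≈ 5951 mi, so the target fraction is f = 4000/5951 ≈ 0.672.
Interpolate at f ≈ 0.672 with slerp weights a = sin((1−f)δ)/sin δ ≈ 0.474, b = sin(fδ)/sin δ ≈ 0.849.
p = a·p₁ + b·p₂ ≈ (-0.528, 0.845, -0.082); φ = arcsin(p_z) ≈ -4.68°, λ = atan2(p_y, p_x) ≈ 122.02°.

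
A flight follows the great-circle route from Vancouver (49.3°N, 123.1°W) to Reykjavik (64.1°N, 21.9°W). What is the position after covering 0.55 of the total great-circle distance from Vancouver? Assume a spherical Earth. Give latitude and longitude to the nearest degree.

Write both endpoints as unit vectors p₁, p₂ with components (cos φ cos λ, cos φ sin λ, sin φ).
The central angle between the endpoints is δ = arccos(p₁·p₂) ≈ 0.894 rad (51.2°).
Interpolate at f = 0.55 with slerp weights a = sin((1−f)δ)/sin δ ≈ 0.502, b = sin(fδ)/sin δ ≈ 0.606.
p = a·p₁ + b·p₂ ≈ (0.067, -0.373, 0.925); φ = arcsin(p_z) ≈ 67.74°, λ = atan2(p_y, p_x) ≈ -79.88°.

≈ (68°N, 80°W)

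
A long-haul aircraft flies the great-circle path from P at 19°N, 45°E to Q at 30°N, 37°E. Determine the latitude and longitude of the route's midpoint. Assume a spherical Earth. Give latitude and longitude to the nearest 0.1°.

≈ 24.6°N, 41.2°E

From cos δ = sin φ₁ sin φ₂ + cos φ₁ cos φ₂ cos Δλ, the central angle is δ ≈ 0.230 rad (13.2°).
Interpolate at f = 1/2 with slerp weights a = sin((1−f)δ)/sin δ ≈ 0.503, b = sin(fδ)/sin δ ≈ 0.503.
p = a·p₁ + b·p₂ ≈ (0.685, 0.599, 0.416); φ = arcsin(p_z) ≈ 24.55°, λ = atan2(p_y, p_x) ≈ 41.18°.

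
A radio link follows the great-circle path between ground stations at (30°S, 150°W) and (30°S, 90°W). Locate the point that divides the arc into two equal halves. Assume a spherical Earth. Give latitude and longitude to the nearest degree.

≈ (34°S, 120°W)

Convert each endpoint to a unit vector on the sphere (x = cos φ cos λ, y = cos φ sin λ, z = sin φ).
The central angle between the endpoints is δ = arccos(p₁·p₂) ≈ 0.896 rad (51.3°).
Interpolate at f = 1/2 with slerp weights a = sin((1−f)δ)/sin δ ≈ 0.555, b = sin(fδ)/sin δ ≈ 0.555.
p = a·p₁ + b·p₂ ≈ (-0.416, -0.721, -0.555); φ = arcsin(p_z) ≈ -33.69°, λ = atan2(p_y, p_x) ≈ -120.00°.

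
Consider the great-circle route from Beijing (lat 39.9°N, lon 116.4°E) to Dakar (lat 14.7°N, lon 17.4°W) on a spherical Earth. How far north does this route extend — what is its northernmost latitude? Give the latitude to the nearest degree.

The great circle lies in the plane with unit normal n̂ = (p₁ × p₂)/|p₁ × p₂|.
Here n̂_z ≈ -0.572; the vertex latitude is φ_max = arccos|n̂_z| ≈ 55.1°.

≈ 55°N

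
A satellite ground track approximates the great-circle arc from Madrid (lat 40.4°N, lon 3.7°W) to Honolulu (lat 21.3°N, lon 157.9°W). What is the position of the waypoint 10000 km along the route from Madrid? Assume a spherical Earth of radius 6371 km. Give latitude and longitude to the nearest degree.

The haversine formula gives a central angle δ ≈ 1.986 rad (113.8°) between the endpoints. The total great-circle distance is δ·R ≈ 1.986 × 6371 ≈ 12653 km, so the target fraction is f = 10000/12653 ≈ 0.790.
Interpolate at f ≈ 0.790 with slerp weights a = sin((1−f)δ)/sin δ ≈ 0.442, b = sin(fδ)/sin δ ≈ 1.093.
p = a·p₁ + b·p₂ ≈ (-0.607, -0.405, 0.683); φ = arcsin(p_z) ≈ 43.11°, λ = atan2(p_y, p_x) ≈ -146.32°.

≈ lat 43°N, lon 146°W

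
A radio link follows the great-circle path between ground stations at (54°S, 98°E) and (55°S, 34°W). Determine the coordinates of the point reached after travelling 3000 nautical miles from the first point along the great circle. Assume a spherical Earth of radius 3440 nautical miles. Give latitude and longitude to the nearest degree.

≈ (66°S, 17°W)

Convert each endpoint to a unit vector on the sphere (x = cos φ cos λ, y = cos φ sin λ, z = sin φ).
The central angle between the endpoints is δ = arccos(p₁·p₂) ≈ 1.118 rad (64.1°). The total great-circle distance is δ·R ≈ 1.118 × 3440 ≈ 3847 nmi, so the target fraction is f = 3000/3847 ≈ 0.780.
Interpolate at f ≈ 0.780 with slerp weights a = sin((1−f)δ)/sin δ ≈ 0.271, b = sin(fδ)/sin δ ≈ 0.851.
p = a·p₁ + b·p₂ ≈ (0.383, -0.115, -0.917); φ = arcsin(p_z) ≈ -66.45°, λ = atan2(p_y, p_x) ≈ -16.76°.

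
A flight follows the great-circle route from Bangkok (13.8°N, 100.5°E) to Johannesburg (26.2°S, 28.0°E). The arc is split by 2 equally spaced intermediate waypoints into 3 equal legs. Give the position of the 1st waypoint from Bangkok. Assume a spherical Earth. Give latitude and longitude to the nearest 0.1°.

≈ 0.4°S, 77.3°E

Convert each endpoint to a unit vector on the sphere (x = cos φ cos λ, y = cos φ sin λ, z = sin φ).
The central angle between the endpoints is δ = arccos(p₁·p₂) ≈ 1.413 rad (81.0°).
Interpolate at f = 1/3 with slerp weights a = sin((1−f)δ)/sin δ ≈ 0.819, b = sin(fδ)/sin δ ≈ 0.460.
p = a·p₁ + b·p₂ ≈ (0.219, 0.976, -0.008); φ = arcsin(p_z) ≈ -0.43°, λ = atan2(p_y, p_x) ≈ 77.34°.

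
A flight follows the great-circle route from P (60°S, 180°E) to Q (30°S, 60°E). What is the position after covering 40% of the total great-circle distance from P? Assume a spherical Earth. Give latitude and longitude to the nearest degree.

From cos δ = sin φ₁ sin φ₂ + cos φ₁ cos φ₂ cos Δλ, the central angle is δ ≈ 1.353 rad (77.5°).
Interpolate at f = 0.40 with slerp weights a = sin((1−f)δ)/sin δ ≈ 0.743, b = sin(fδ)/sin δ ≈ 0.528.
p = a·p₁ + b·p₂ ≈ (-0.143, 0.396, -0.907); φ = arcsin(p_z) ≈ -65.12°, λ = atan2(p_y, p_x) ≈ 109.88°.

≈ (65°S, 110°E)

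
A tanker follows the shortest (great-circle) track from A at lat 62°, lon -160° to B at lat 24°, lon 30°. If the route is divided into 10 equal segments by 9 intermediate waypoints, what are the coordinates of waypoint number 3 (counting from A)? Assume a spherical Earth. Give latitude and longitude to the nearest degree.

Write both endpoints as unit vectors p₁, p₂ with components (cos φ cos λ, cos φ sin λ, sin φ).
The central angle between the endpoints is δ = arccos(p₁·p₂) ≈ 1.634 rad (93.6°).
Interpolate at f = 3/10 with slerp weights a = sin((1−f)δ)/sin δ ≈ 0.912, b = sin(fδ)/sin δ ≈ 0.472.
p = a·p₁ + b·p₂ ≈ (-0.029, 0.069, 0.997); φ = arcsin(p_z) ≈ 85.70°, λ = atan2(p_y, p_x) ≈ 112.87°.

≈ lat 86°, lon 113°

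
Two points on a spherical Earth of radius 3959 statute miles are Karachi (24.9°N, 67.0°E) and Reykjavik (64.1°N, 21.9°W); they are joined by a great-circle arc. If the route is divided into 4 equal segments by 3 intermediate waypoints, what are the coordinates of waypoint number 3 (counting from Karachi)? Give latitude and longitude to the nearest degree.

≈ 62°N, 16°E

From cos δ = sin φ₁ sin φ₂ + cos φ₁ cos φ₂ cos Δλ, the central angle is δ ≈ 1.174 rad (67.3°).
Interpolate at f = 3/4 with slerp weights a = sin((1−f)δ)/sin δ ≈ 0.314, b = sin(fδ)/sin δ ≈ 0.836.
p = a·p₁ + b·p₂ ≈ (0.450, 0.126, 0.884); φ = arcsin(p_z) ≈ 62.15°, λ = atan2(p_y, p_x) ≈ 15.61°.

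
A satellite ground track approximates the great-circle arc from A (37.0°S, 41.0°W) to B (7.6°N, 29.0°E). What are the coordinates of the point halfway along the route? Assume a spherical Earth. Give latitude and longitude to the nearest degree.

Write both endpoints as unit vectors p₁, p₂ with components (cos φ cos λ, cos φ sin λ, sin φ).
The central angle between the endpoints is δ = arccos(p₁·p₂) ≈ 1.378 rad (79.0°).
Interpolate at f = 1/2 with slerp weights a = sin((1−f)δ)/sin δ ≈ 0.648, b = sin(fδ)/sin δ ≈ 0.648.
p = a·p₁ + b·p₂ ≈ (0.952, -0.028, -0.304); φ = arcsin(p_z) ≈ -17.71°, λ = atan2(p_y, p_x) ≈ -1.69°.

≈ (18°S, 2°W)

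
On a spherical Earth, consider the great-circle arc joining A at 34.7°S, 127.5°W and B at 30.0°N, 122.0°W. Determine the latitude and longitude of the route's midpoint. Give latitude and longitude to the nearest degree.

From cos δ = sin φ₁ sin φ₂ + cos φ₁ cos φ₂ cos Δλ, the central angle is δ ≈ 1.133 rad (64.9°).
Interpolate at f = 1/2 with slerp weights a = sin((1−f)δ)/sin δ ≈ 0.593, b = sin(fδ)/sin δ ≈ 0.593.
p = a·p₁ + b·p₂ ≈ (-0.568, -0.822, -0.041); φ = arcsin(p_z) ≈ -2.35°, λ = atan2(p_y, p_x) ≈ -124.68°.

≈ 2°S, 125°W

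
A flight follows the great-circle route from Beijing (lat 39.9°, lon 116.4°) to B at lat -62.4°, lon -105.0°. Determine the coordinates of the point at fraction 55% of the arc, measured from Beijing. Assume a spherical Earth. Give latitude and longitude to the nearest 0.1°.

The haversine formula gives a central angle δ ≈ 2.559 rad (146.6°) between the endpoints.
Interpolate at f = 0.55 with slerp weights a = sin((1−f)δ)/sin δ ≈ 1.660, b = sin(fδ)/sin δ ≈ 1.793.
p = a·p₁ + b·p₂ ≈ (-0.781, 0.338, -0.524); φ = arcsin(p_z) ≈ -31.63°, λ = atan2(p_y, p_x) ≈ 156.59°.

≈ lat -31.6°, lon 156.6°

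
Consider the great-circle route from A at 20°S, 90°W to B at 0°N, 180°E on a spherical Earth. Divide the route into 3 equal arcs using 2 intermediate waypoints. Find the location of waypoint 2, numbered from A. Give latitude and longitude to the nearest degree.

≈ 10°S, 152°W

Write both endpoints as unit vectors p₁, p₂ with components (cos φ cos λ, cos φ sin λ, sin φ).
The central angle between the endpoints is δ = arccos(p₁·p₂) ≈ 1.571 rad (90.0°).
Interpolate at f = 2/3 with slerp weights a = sin((1−f)δ)/sin δ ≈ 0.500, b = sin(fδ)/sin δ ≈ 0.866.
p = a·p₁ + b·p₂ ≈ (-0.866, -0.470, -0.171); φ = arcsin(p_z) ≈ -9.85°, λ = atan2(p_y, p_x) ≈ -151.52°.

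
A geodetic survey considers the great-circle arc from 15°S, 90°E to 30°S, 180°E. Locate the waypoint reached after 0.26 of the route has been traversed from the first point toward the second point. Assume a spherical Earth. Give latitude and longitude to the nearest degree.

≈ 24°S, 111°E

Convert each endpoint to a unit vector on the sphere (x = cos φ cos λ, y = cos φ sin λ, z = sin φ).
The central angle between the endpoints is δ = arccos(p₁·p₂) ≈ 1.441 rad (82.6°).
Interpolate at f = 0.26 with slerp weights a = sin((1−f)δ)/sin δ ≈ 0.883, b = sin(fδ)/sin δ ≈ 0.369.
p = a·p₁ + b·p₂ ≈ (-0.320, 0.853, -0.413); φ = arcsin(p_z) ≈ -24.40°, λ = atan2(p_y, p_x) ≈ 110.55°.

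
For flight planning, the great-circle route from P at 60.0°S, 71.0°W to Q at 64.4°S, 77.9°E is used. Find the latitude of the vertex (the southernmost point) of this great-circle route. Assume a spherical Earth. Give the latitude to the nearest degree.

≈ 82°S

The great circle lies in the plane with unit normal n̂ = (p₁ × p₂)/|p₁ × p₂|.
Here n̂_z ≈ +0.139; the vertex latitude is φ_max = arccos|n̂_z| ≈ 82.0°.
Check via Clairaut: cos φ_max = |cos φ₁| · sin C = cos(60.0°)·sin(163.9°) ≈ 0.139, again giving ≈ 82.0°.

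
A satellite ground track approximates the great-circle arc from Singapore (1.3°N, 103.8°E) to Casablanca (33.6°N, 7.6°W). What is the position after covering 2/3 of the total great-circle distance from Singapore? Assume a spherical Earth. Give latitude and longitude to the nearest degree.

Write both endpoints as unit vectors p₁, p₂ with components (cos φ cos λ, cos φ sin λ, sin φ).
The central angle between the endpoints is δ = arccos(p₁·p₂) ≈ 1.866 rad (106.9°).
Interpolate at f = 2/3 with slerp weights a = sin((1−f)δ)/sin δ ≈ 0.609, b = sin(fδ)/sin δ ≈ 0.990.
p = a·p₁ + b·p₂ ≈ (0.672, 0.482, 0.562); φ = arcsin(p_z) ≈ 34.18°, λ = atan2(p_y, p_x) ≈ 35.67°.

≈ (34°N, 36°E)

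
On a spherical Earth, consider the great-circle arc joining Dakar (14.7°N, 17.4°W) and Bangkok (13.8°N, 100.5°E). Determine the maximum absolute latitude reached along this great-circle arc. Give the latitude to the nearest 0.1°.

≈ 26.2°N

The great circle lies in the plane with unit normal n̂ = (p₁ × p₂)/|p₁ × p₂|.
Here n̂_z ≈ +0.897; the vertex latitude is φ_max = arccos|n̂_z| ≈ 26.2°.
Check via Clairaut: cos φ_max = |cos φ₁| · sin C = cos(14.7°)·sin(68.0°) ≈ 0.897, again giving ≈ 26.2°.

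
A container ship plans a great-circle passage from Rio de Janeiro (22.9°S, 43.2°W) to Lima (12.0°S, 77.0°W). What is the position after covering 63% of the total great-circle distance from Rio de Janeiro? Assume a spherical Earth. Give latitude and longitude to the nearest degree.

Write both endpoints as unit vectors p₁, p₂ with components (cos φ cos λ, cos φ sin λ, sin φ).
The central angle between the endpoints is δ = arccos(p₁·p₂) ≈ 0.592 rad (33.9°).
Interpolate at f = 0.63 with slerp weights a = sin((1−f)δ)/sin δ ≈ 0.389, b = sin(fδ)/sin δ ≈ 0.653.
p = a·p₁ + b·p₂ ≈ (0.405, -0.868, -0.287); φ = arcsin(p_z) ≈ -16.70°, λ = atan2(p_y, p_x) ≈ -64.97°.

≈ (17°S, 65°W)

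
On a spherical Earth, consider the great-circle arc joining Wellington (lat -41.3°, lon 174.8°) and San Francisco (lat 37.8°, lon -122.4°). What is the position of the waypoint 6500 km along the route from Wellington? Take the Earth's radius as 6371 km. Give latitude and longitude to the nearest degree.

Write both endpoints as unit vectors p₁, p₂ with components (cos φ cos λ, cos φ sin λ, sin φ).
The central angle between the endpoints is δ = arccos(p₁·p₂) ≈ 1.704 rad (97.7°). The total great-circle distance is δ·R ≈ 1.704 × 6371 ≈ 10859 km, so the target fraction is f = 6500/10859 ≈ 0.599.
Interpolate at f ≈ 0.599 with slerp weights a = sin((1−f)δ)/sin δ ≈ 0.638, b = sin(fδ)/sin δ ≈ 0.860.
p = a·p₁ + b·p₂ ≈ (-0.841, -0.530, 0.106); φ = arcsin(p_z) ≈ 6.09°, λ = atan2(p_y, p_x) ≈ -147.77°.

≈ lat 6°, lon -148°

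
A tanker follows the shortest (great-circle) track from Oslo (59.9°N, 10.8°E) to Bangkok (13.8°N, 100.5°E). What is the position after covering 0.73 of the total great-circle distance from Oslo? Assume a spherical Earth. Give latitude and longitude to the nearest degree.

≈ 31°N, 88°E

Write both endpoints as unit vectors p₁, p₂ with components (cos φ cos λ, cos φ sin λ, sin φ).
The central angle between the endpoints is δ = arccos(p₁·p₂) ≈ 1.360 rad (77.9°).
Interpolate at f = 0.73 with slerp weights a = sin((1−f)δ)/sin δ ≈ 0.367, b = sin(fδ)/sin δ ≈ 0.857.
p = a·p₁ + b·p₂ ≈ (0.029, 0.852, 0.522); φ = arcsin(p_z) ≈ 31.47°, λ = atan2(p_y, p_x) ≈ 88.03°.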